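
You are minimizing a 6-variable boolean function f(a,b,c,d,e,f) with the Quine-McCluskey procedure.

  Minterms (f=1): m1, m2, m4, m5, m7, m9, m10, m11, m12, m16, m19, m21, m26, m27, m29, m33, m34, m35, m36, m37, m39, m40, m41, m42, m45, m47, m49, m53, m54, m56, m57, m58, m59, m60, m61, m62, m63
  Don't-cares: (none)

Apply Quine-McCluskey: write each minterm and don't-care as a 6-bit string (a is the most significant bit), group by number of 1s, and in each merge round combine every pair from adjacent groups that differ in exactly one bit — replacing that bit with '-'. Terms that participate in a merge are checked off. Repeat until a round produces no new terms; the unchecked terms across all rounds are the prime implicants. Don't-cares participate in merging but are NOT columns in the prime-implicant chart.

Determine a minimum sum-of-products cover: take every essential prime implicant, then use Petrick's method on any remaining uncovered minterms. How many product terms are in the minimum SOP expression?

15

size-2^0 implicants → 000001(✓)  000010(✓)  000100(✓)  000101(✓)  000111(✓)  001001(✓)  001010(✓)  001011(✓)  001100(✓)  010000  010011(✓)  010101(✓)  011010(✓)  011011(✓)  011101(✓)  100001(✓)  100010(✓)  100011(✓)  100100(✓)  100101(✓)  100111(✓)  101000(✓)  101001(✓)  101010(✓)  101101(✓)  101111(✓)  110001(✓)  110101(✓)  110110(✓)  111000(✓)  111001(✓)  111010(✓)  111011(✓)  111100(✓)  111101(✓)  111110(✓)  111111(✓)
size-2^1 implicants → -00001(✓)  -00010(✓)  -00100(✓)  -00101(✓)  -00111(✓)  -01001(✓)  -01010(✓)  -10101(✓)  -11010(✓)  -11011(✓)  -11101(✓)  0-0101(✓)  0-1010(✓)  0-1011(✓)  00-001(✓)  00-010(✓)  00-100  000-01(✓)  0001-1(✓)  00010-(✓)  0010-1  00101-(✓)  01-011  01-101(✓)  01101-(✓)  1-0001(✓)  1-0101(✓)  1-1000(✓)  1-1001(✓)  1-1010(✓)  1-1101(✓)  1-1111(✓)  10-001(✓)  10-010(✓)  10-101(✓)  10-111(✓)  100-01(✓)  100-11(✓)  1000-1(✓)  10001-  1001-1(✓)  10010-(✓)  101-01(✓)  1010-0(✓)  10100-(✓)  1011-1(✓)  11-001(✓)  11-101(✓)  11-110  110-01(✓)  111-00(✓)  111-01(✓)  111-10(✓)  111-11(✓)  1110-0(✓)  1110-1(✓)  11100-(✓)  11101-(✓)  1111-0(✓)  1111-1(✓)  11110-(✓)  11111-(✓)
size-2^2 implicants → --0101  --1010  -0-001  -0-010  -00-01  -001-1  -0010-  -1-101  -1101-  0-101-  1--001(✓)  1--101(✓)  1-0-01(✓)  1-1-01(✓)  1-10-0  1-100-  1-11-1  10--01(✓)  10-1-1  100--1  11--01(✓)  111--0(✓)  111--1(✓)  111-0-(✓)  111-1-(✓)  1110--(✓)  1111--(✓)
size-2^3 implicants → 1---01  111---
Unchecked terms (primes): --0101, --1010, -0-001, -0-010, -00-01, -001-1, -0010-, -1-101, -1101-, 0-101-, 00-100, 0010-1, 01-011, 010000, 1---01, 1-10-0, 1-100-, 1-11-1, 10-1-1, 100--1, 10001-, 11-110, 111---
Minterm coverage:
  m1 ⊆ -0-001,-00-01
  m2 ⊆ -0-010 [E]
  m4 ⊆ -0010-,00-100
  m5 ⊆ --0101,-00-01,-001-1,-0010-
  m7 ⊆ -001-1 [E]
  m9 ⊆ -0-001,0010-1
  m10 ⊆ --1010,-0-010,0-101-
  m11 ⊆ 0-101-,0010-1
  m12 ⊆ 00-100 [E]
  m16 ⊆ 010000 [E]
  m19 ⊆ 01-011 [E]
  m21 ⊆ --0101,-1-101
  m26 ⊆ --1010,-1101-,0-101-
  m27 ⊆ -1101-,0-101-,01-011
  m29 ⊆ -1-101 [E]
  m33 ⊆ -0-001,-00-01,1---01,100--1
  m34 ⊆ -0-010,10001-
  m35 ⊆ 100--1,10001-
  m36 ⊆ -0010- [E]
  m37 ⊆ --0101,-00-01,-001-1,-0010-,1---01,10-1-1,100--1
  m39 ⊆ -001-1,10-1-1,100--1
  m40 ⊆ 1-10-0,1-100-
  m41 ⊆ -0-001,1---01,1-100-
  m42 ⊆ --1010,-0-010,1-10-0
  m45 ⊆ 1---01,1-11-1,10-1-1
  m47 ⊆ 1-11-1,10-1-1
  m49 ⊆ 1---01 [E]
  m53 ⊆ --0101,-1-101,1---01
  m54 ⊆ 11-110 [E]
  m56 ⊆ 1-10-0,1-100-,111---
  m57 ⊆ 1---01,1-100-,111---
  m58 ⊆ --1010,-1101-,1-10-0,111---
  m59 ⊆ -1101-,111---
  m60 ⊆ 111--- [E]
  m61 ⊆ -1-101,1---01,1-11-1,111---
  m62 ⊆ 11-110,111---
  m63 ⊆ 1-11-1,111---
E = {-0-010, -001-1, -0010-, -1-101, 00-100, 01-011, 010000, 1---01, 11-110, 111---}
Petrick residual → -0-001, 0-101-, 1-10-0, 1-11-1, 100--1
Cover = b'd'e'f + b'd'ef' + b'c'df + b'c'de' + bde'f + a'cd'e + a'b'de'f' + a'bd'ef + a'bc'd'e'f' + ae'f + acd'f' + acdf + ab'c'f + abdef' + abc  |cover|=15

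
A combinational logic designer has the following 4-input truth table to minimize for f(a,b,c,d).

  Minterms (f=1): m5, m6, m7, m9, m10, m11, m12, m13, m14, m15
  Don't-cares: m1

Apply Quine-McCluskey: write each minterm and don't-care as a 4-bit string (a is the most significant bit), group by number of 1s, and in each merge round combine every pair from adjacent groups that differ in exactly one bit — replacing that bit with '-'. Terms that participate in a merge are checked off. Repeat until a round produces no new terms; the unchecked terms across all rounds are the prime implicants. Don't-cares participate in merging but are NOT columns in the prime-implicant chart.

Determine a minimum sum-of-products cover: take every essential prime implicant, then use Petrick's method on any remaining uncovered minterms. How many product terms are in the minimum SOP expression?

[col 0] 0001*, 0101*, 0110*, 0111*, 1001*, 1010*, 1011*, 1100*, 1101*, 1110*, 1111*
[col 1] -001*, -101*, -110*, -111*, 0-01*, 01-1*, 011-*, 1-01*, 1-10*, 1-11*, 10-1*, 101-*, 11-0*, 11-1*, 110-*, 111-*
[col 2] --01, -1-1, -11-, 1--1, 1-1-, 11--
Prime implicants: --01, -1-1, -11-, 1--1, 1-1-, 11--
PI chart (minterm → PIs covering it):
  5 | --01,-1-1
  6 | -11-  (sole → essential)
  7 | -1-1,-11-
  9 | --01,1--1
  10 | 1-1-  (sole → essential)
  11 | 1--1,1-1-
  12 | 11--  (sole → essential)
  13 | --01,-1-1,1--1,11--
  14 | -11-,1-1-,11--
  15 | -1-1,-11-,1--1,1-1-,11--
Essential prime implicants: -11-, 1-1-, 11--
Petrick residual → --01
Minimum SOP uses 4 PIs: c'd + bc + ac + ab

4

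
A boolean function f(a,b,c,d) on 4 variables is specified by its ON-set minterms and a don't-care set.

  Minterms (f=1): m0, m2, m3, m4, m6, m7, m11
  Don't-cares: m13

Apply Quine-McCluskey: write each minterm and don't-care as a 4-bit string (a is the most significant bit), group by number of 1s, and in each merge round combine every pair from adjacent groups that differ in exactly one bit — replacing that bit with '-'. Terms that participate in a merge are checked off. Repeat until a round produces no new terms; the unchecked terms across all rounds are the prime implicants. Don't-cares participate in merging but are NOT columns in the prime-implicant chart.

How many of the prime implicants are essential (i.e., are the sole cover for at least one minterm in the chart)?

3

size-2^0 implicants → 0000(✓)  0010(✓)  0011(✓)  0100(✓)  0110(✓)  0111(✓)  1011(✓)  1101
size-2^1 implicants → -011  0-00(✓)  0-10(✓)  0-11(✓)  00-0(✓)  001-(✓)  01-0(✓)  011-(✓)
size-2^2 implicants → 0--0  0-1-
Unchecked terms (primes): -011, 0--0, 0-1-, 1101
Minterm coverage:
  m0 ⊆ 0--0 [E]
  m2 ⊆ 0--0,0-1-
  m3 ⊆ -011,0-1-
  m4 ⊆ 0--0 [E]
  m6 ⊆ 0--0,0-1-
  m7 ⊆ 0-1- [E]
  m11 ⊆ -011 [E]
E = {-011, 0--0, 0-1-}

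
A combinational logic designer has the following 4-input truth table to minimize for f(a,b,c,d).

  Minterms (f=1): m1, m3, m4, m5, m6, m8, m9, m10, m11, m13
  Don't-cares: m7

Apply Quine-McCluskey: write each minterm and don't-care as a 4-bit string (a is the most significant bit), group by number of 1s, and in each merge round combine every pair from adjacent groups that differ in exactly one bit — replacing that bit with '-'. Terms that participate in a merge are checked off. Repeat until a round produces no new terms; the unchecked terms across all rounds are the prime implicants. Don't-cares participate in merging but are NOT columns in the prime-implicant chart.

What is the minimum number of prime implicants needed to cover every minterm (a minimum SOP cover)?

Round 0: 0001✓ 0011✓ 0100✓ 0101✓ 0110✓ 0111✓ 1000✓ 1001✓ 1010✓ 1011✓ 1101✓
Round 1: -001✓ -011✓ -101✓ 0-01✓ 0-11✓ 00-1✓ 01-0✓ 01-1✓ 010-✓ 011-✓ 1-01✓ 10-0✓ 10-1✓ 100-✓ 101-✓
Round 2: --01 -0-1 0--1 01-- 10--
PIs = {--01, -0-1, 0--1, 01--, 10--}
Coverage chart:
  m1: --01,-0-1,0--1
  m3: -0-1,0--1
  m4: 01-- ←essential
  m5: --01,0--1,01--
  m6: 01-- ←essential
  m8: 10-- ←essential
  m9: --01,-0-1,10--
  m10: 10-- ←essential
  m11: -0-1,10--
  m13: --01 ←essential
Essential: --01, 01--, 10--
Petrick residual → -0-1
Min cover (4 terms): c'd + b'd + a'b + ab'

4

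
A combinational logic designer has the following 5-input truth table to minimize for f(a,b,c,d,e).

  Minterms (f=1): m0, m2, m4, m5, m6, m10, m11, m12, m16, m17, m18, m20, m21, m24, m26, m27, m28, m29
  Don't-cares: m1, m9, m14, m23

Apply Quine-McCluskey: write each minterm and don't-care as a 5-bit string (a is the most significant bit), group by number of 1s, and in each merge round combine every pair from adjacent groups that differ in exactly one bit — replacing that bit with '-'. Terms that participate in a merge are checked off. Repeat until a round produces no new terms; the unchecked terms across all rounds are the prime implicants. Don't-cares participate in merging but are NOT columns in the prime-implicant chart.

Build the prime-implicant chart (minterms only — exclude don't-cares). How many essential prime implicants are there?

3

size-2^0 implicants → 00000(✓)  00001(✓)  00010(✓)  00100(✓)  00101(✓)  00110(✓)  01001(✓)  01010(✓)  01011(✓)  01100(✓)  01110(✓)  10000(✓)  10001(✓)  10010(✓)  10100(✓)  10101(✓)  10111(✓)  11000(✓)  11010(✓)  11011(✓)  11100(✓)  11101(✓)
size-2^1 implicants → -0000(✓)  -0001(✓)  -0010(✓)  -0100(✓)  -0101(✓)  -1010(✓)  -1011(✓)  -1100(✓)  0-001  0-010(✓)  0-100(✓)  0-110(✓)  00-00(✓)  00-01(✓)  00-10(✓)  000-0(✓)  0000-(✓)  001-0(✓)  0010-(✓)  01-10(✓)  010-1  0101-(✓)  011-0(✓)  1-000(✓)  1-010(✓)  1-100(✓)  1-101(✓)  10-00(✓)  10-01(✓)  100-0(✓)  1000-(✓)  101-1  1010-(✓)  11-00(✓)  110-0(✓)  1101-(✓)  1110-(✓)
size-2^2 implicants → --010  --100  -0-00(✓)  -0-01(✓)  -00-0  -000-(✓)  -010-(✓)  -101-  0--10  0-1-0  00--0  00-0-(✓)  1--00  1-0-0  1-10-  10-0-(✓)
size-2^3 implicants → -0-0-
Unchecked terms (primes): --010, --100, -0-0-, -00-0, -101-, 0--10, 0-001, 0-1-0, 00--0, 010-1, 1--00, 1-0-0, 1-10-, 101-1
Minterm coverage:
  m0 ⊆ -0-0-,-00-0,00--0
  m2 ⊆ --010,-00-0,0--10,00--0
  m4 ⊆ --100,-0-0-,0-1-0,00--0
  m5 ⊆ -0-0- [E]
  m6 ⊆ 0--10,0-1-0,00--0
  m10 ⊆ --010,-101-,0--10
  m11 ⊆ -101-,010-1
  m12 ⊆ --100,0-1-0
  m16 ⊆ -0-0-,-00-0,1--00,1-0-0
  m17 ⊆ -0-0- [E]
  m18 ⊆ --010,-00-0,1-0-0
  m20 ⊆ --100,-0-0-,1--00,1-10-
  m21 ⊆ -0-0-,1-10-,101-1
  m24 ⊆ 1--00,1-0-0
  m26 ⊆ --010,-101-,1-0-0
  m27 ⊆ -101- [E]
  m28 ⊆ --100,1--00,1-10-
  m29 ⊆ 1-10- [E]
E = {-0-0-, -101-, 1-10-}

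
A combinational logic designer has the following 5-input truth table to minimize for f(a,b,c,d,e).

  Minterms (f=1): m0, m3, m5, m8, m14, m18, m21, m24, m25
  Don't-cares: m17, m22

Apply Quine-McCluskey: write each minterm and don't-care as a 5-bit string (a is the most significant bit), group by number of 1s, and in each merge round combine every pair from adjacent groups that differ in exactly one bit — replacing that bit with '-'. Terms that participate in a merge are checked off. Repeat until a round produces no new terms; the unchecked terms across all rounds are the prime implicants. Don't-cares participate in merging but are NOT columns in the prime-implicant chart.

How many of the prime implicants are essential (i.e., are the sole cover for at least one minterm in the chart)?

5

[col 0] 00000*, 00011, 00101*, 01000*, 01110, 10001*, 10010*, 10101*, 10110*, 11000*, 11001*
[col 1] -0101, -1000, 0-000, 1-001, 10-01, 10-10, 1100-
Prime implicants: -0101, -1000, 0-000, 00011, 01110, 1-001, 10-01, 10-10, 1100-
PI chart (minterm → PIs covering it):
  0 | 0-000  (sole → essential)
  3 | 00011  (sole → essential)
  5 | -0101  (sole → essential)
  8 | -1000,0-000
  14 | 01110  (sole → essential)
  18 | 10-10  (sole → essential)
  21 | -0101,10-01
  24 | -1000,1100-
  25 | 1-001,1100-
Essential prime implicants: -0101, 0-000, 00011, 01110, 10-10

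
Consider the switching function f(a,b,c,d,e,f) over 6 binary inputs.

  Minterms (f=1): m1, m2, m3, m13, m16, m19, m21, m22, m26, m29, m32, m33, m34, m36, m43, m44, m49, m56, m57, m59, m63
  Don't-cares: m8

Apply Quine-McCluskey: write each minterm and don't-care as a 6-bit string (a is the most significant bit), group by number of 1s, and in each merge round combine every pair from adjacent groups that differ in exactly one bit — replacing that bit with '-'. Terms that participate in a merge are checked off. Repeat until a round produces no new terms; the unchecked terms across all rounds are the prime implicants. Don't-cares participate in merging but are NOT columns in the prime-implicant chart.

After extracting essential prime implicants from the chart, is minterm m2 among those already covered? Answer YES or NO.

size-2^0 implicants → 000001(✓)  000010(✓)  000011(✓)  001000  001101(✓)  010000  010011(✓)  010101(✓)  010110  011010  011101(✓)  100000(✓)  100001(✓)  100010(✓)  100100(✓)  101011(✓)  101100(✓)  110001(✓)  111000(✓)  111001(✓)  111011(✓)  111111(✓)
size-2^1 implicants → -00001  -00010  0-0011  0-1101  0000-1  00001-  01-101  1-0001  1-1011  10-100  100-00  1000-0  10000-  11-001  111-11  1110-1  11100-
Unchecked terms (primes): -00001, -00010, 0-0011, 0-1101, 0000-1, 00001-, 001000, 01-101, 010000, 010110, 011010, 1-0001, 1-1011, 10-100, 100-00, 1000-0, 10000-, 11-001, 111-11, 1110-1, 11100-
Minterm coverage:
  m1 ⊆ -00001,0000-1
  m2 ⊆ -00010,00001-
  m3 ⊆ 0-0011,0000-1,00001-
  m13 ⊆ 0-1101 [E]
  m16 ⊆ 010000 [E]
  m19 ⊆ 0-0011 [E]
  m21 ⊆ 01-101 [E]
  m22 ⊆ 010110 [E]
  m26 ⊆ 011010 [E]
  m29 ⊆ 0-1101,01-101
  m32 ⊆ 100-00,1000-0,10000-
  m33 ⊆ -00001,1-0001,10000-
  m34 ⊆ -00010,1000-0
  m36 ⊆ 10-100,100-00
  m43 ⊆ 1-1011 [E]
  m44 ⊆ 10-100 [E]
  m49 ⊆ 1-0001,11-001
  m56 ⊆ 11100- [E]
  m57 ⊆ 11-001,1110-1,11100-
  m59 ⊆ 1-1011,111-11,1110-1
  m63 ⊆ 111-11 [E]
E = {0-0011, 0-1101, 01-101, 010000, 010110, 011010, 1-1011, 10-100, 111-11, 11100-}

NO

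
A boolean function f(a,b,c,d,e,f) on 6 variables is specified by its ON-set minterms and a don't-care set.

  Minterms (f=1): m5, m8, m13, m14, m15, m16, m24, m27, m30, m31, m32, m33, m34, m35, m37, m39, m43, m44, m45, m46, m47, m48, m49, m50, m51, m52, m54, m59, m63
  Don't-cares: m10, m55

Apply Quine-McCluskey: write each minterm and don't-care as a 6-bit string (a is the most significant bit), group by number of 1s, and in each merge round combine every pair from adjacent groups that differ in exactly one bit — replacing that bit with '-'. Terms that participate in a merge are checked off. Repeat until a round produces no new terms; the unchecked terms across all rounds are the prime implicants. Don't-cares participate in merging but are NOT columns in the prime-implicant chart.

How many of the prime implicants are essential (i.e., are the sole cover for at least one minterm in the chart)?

7

[col 0] 000101*, 001000*, 001010*, 001101*, 001110*, 001111*, 010000*, 011000*, 011011*, 011110*, 011111*, 100000*, 100001*, 100010*, 100011*, 100101*, 100111*, 101011*, 101100*, 101101*, 101110*, 101111*, 110000*, 110001*, 110010*, 110011*, 110100*, 110110*, 110111*, 111011*, 111111*
[col 1] -00101*, -01101*, -01110*, -01111*, -10000, -11011*, -11111*, 0-1000, 0-1110*, 0-1111*, 00-101*, 001-10, 0010-0, 0011-1*, 00111-*, 01-000, 011-11*, 01111-*, 1-0000*, 1-0001*, 1-0010*, 1-0011*, 1-0111*, 1-1011*, 1-1111*, 10-011*, 10-101*, 10-111*, 100-01*, 100-11*, 1000-0*, 1000-1*, 10000-*, 10001-*, 1001-1*, 101-11*, 1011-0*, 1011-1*, 10110-*, 10111-*, 11-011*, 11-111*, 110-00*, 110-10*, 110-11*, 1100-0*, 1100-1*, 11000-*, 11001-*, 1101-0*, 11011-*, 111-11*
[col 2] --1111, -0-101, -011-1, -0111-, -11-11, 0-111-, 1--011*, 1--111*, 1-0-11*, 1-00-0*, 1-00-1*, 1-000-*, 1-001-*, 1-1-11*, 10--11*, 10-1-1, 100--1, 1000--*, 1011--, 11--11*, 110--0, 110-1-, 1100--*
[col 3] 1---11, 1-00--
Prime implicants: --1111, -0-101, -011-1, -0111-, -10000, -11-11, 0-1000, 0-111-, 001-10, 0010-0, 01-000, 1---11, 1-00--, 10-1-1, 100--1, 1011--, 110--0, 110-1-
PI chart (minterm → PIs covering it):
  5 | -0-101  (sole → essential)
  8 | 0-1000,0010-0
  13 | -0-101,-011-1
  14 | -0111-,0-111-,001-10
  15 | --1111,-011-1,-0111-,0-111-
  16 | -10000,01-000
  24 | 0-1000,01-000
  27 | -11-11  (sole → essential)
  30 | 0-111-  (sole → essential)
  31 | --1111,-11-11,0-111-
  32 | 1-00--  (sole → essential)
  33 | 1-00--,100--1
  34 | 1-00--  (sole → essential)
  35 | 1---11,1-00--,100--1
  37 | -0-101,10-1-1,100--1
  39 | 1---11,10-1-1,100--1
  43 | 1---11  (sole → essential)
  44 | 1011--  (sole → essential)
  45 | -0-101,-011-1,10-1-1,1011--
  46 | -0111-,1011--
  47 | --1111,-011-1,-0111-,1---11,10-1-1,1011--
  48 | -10000,1-00--,110--0
  49 | 1-00--  (sole → essential)
  50 | 1-00--,110--0,110-1-
  51 | 1---11,1-00--,110-1-
  52 | 110--0  (sole → essential)
  54 | 110--0,110-1-
  59 | -11-11,1---11
  63 | --1111,-11-11,1---11
Essential prime implicants: -0-101, -11-11, 0-111-, 1---11, 1-00--, 1011--, 110--0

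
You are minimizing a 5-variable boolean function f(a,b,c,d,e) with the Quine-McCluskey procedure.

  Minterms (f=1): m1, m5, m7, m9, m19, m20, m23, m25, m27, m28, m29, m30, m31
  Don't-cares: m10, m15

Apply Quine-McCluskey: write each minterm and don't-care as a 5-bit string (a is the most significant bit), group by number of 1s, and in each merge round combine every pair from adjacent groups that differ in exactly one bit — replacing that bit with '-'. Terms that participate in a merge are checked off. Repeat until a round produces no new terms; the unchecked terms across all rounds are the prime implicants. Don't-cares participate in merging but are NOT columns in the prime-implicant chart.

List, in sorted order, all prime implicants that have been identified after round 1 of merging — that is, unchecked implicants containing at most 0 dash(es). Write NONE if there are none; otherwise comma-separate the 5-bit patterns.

[col 0] 00001*, 00101*, 00111*, 01001*, 01010, 01111*, 10011*, 10100*, 10111*, 11001*, 11011*, 11100*, 11101*, 11110*, 11111*
[col 1] -0111*, -1001, -1111*, 0-001, 0-111*, 00-01, 001-1, 1-011*, 1-100, 1-111*, 10-11*, 11-01*, 11-11*, 110-1*, 111-0*, 111-1*, 1110-*, 1111-*
[col 2] --111, 1--11, 11--1, 111--
Prime implicants: --111, -1001, 0-001, 00-01, 001-1, 01010, 1--11, 1-100, 11--1, 111--

01010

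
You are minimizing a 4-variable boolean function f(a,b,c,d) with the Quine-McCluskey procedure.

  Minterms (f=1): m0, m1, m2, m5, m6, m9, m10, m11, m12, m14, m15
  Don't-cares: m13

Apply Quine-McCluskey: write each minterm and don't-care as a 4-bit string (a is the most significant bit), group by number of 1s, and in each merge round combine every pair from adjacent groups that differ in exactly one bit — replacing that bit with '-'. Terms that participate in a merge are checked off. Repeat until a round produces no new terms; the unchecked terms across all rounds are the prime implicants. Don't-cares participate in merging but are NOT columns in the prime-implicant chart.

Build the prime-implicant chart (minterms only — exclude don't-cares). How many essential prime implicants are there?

3

size-2^0 implicants → 0000(✓)  0001(✓)  0010(✓)  0101(✓)  0110(✓)  1001(✓)  1010(✓)  1011(✓)  1100(✓)  1101(✓)  1110(✓)  1111(✓)
size-2^1 implicants → -001(✓)  -010(✓)  -101(✓)  -110(✓)  0-01(✓)  0-10(✓)  00-0  000-  1-01(✓)  1-10(✓)  1-11(✓)  10-1(✓)  101-(✓)  11-0(✓)  11-1(✓)  110-(✓)  111-(✓)
size-2^2 implicants → --01  --10  1--1  1-1-  11--
Unchecked terms (primes): --01, --10, 00-0, 000-, 1--1, 1-1-, 11--
Minterm coverage:
  m0 ⊆ 00-0,000-
  m1 ⊆ --01,000-
  m2 ⊆ --10,00-0
  m5 ⊆ --01 [E]
  m6 ⊆ --10 [E]
  m9 ⊆ --01,1--1
  m10 ⊆ --10,1-1-
  m11 ⊆ 1--1,1-1-
  m12 ⊆ 11-- [E]
  m14 ⊆ --10,1-1-,11--
  m15 ⊆ 1--1,1-1-,11--
E = {--01, --10, 11--}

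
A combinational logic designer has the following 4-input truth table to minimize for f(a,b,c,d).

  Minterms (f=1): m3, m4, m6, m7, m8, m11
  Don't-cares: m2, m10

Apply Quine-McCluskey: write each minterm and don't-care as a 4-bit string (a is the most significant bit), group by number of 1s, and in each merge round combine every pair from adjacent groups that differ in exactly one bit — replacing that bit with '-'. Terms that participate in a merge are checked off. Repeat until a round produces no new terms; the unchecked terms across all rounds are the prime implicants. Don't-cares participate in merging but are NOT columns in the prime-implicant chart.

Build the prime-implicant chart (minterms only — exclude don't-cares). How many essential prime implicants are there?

4

size-2^0 implicants → 0010(✓)  0011(✓)  0100(✓)  0110(✓)  0111(✓)  1000(✓)  1010(✓)  1011(✓)
size-2^1 implicants → -010(✓)  -011(✓)  0-10(✓)  0-11(✓)  001-(✓)  01-0  011-(✓)  10-0  101-(✓)
size-2^2 implicants → -01-  0-1-
Unchecked terms (primes): -01-, 0-1-, 01-0, 10-0
Minterm coverage:
  m3 ⊆ -01-,0-1-
  m4 ⊆ 01-0 [E]
  m6 ⊆ 0-1-,01-0
  m7 ⊆ 0-1- [E]
  m8 ⊆ 10-0 [E]
  m11 ⊆ -01- [E]
E = {-01-, 0-1-, 01-0, 10-0}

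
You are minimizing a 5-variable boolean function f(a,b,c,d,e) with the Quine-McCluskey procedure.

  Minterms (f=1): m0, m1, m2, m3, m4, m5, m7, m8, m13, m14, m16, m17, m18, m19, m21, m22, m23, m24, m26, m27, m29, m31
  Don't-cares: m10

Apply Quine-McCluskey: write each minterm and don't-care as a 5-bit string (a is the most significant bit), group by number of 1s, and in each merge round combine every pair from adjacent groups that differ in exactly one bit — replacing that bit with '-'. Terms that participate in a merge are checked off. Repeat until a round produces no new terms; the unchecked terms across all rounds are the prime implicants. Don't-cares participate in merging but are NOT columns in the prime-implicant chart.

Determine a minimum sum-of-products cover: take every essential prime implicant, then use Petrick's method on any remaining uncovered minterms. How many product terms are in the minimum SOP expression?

7

Round 0: 00000✓ 00001✓ 00010✓ 00011✓ 00100✓ 00101✓ 00111✓ 01000✓ 01010✓ 01101✓ 01110✓ 10000✓ 10001✓ 10010✓ 10011✓ 10101✓ 10110✓ 10111✓ 11000✓ 11010✓ 11011✓ 11101✓ 11111✓
Round 1: -0000✓ -0001✓ -0010✓ -0011✓ -0101✓ -0111✓ -1000✓ -1010✓ -1101✓ 0-000✓ 0-010✓ 0-101✓ 00-00✓ 00-01✓ 00-11✓ 000-0✓ 000-1✓ 0000-✓ 0001-✓ 001-1✓ 0010-✓ 01-10 010-0✓ 1-000✓ 1-010✓ 1-011✓ 1-101✓ 1-111✓ 10-01✓ 10-10✓ 10-11✓ 100-0✓ 100-1✓ 1000-✓ 1001-✓ 101-1✓ 1011-✓ 11-11✓ 110-0✓ 1101-✓ 111-1✓
Round 2: --000✓ --010✓ --101 -0-01✓ -0-11✓ -00-0✓ -00-1✓ -000-✓ -001-✓ -01-1✓ -10-0✓ 0-0-0✓ 00--1✓ 00-0- 000--✓ 1--11 1-0-0✓ 1-01- 1-1-1 10--1✓ 10-1- 100--✓
Round 3: --0-0 -0--1 -00--
PIs = {--0-0, --101, -0--1, -00--, 00-0-, 01-10, 1--11, 1-01-, 1-1-1, 10-1-}
Coverage chart:
  m0: --0-0,-00--,00-0-
  m1: -0--1,-00--,00-0-
  m2: --0-0,-00--
  m3: -0--1,-00--
  m4: 00-0- ←essential
  m5: --101,-0--1,00-0-
  m7: -0--1 ←essential
  m8: --0-0 ←essential
  m13: --101 ←essential
  m14: 01-10 ←essential
  m16: --0-0,-00--
  m17: -0--1,-00--
  m18: --0-0,-00--,1-01-,10-1-
  m19: -0--1,-00--,1--11,1-01-,10-1-
  m21: --101,-0--1,1-1-1
  m22: 10-1- ←essential
  m23: -0--1,1--11,1-1-1,10-1-
  m24: --0-0 ←essential
  m26: --0-0,1-01-
  m27: 1--11,1-01-
  m29: --101,1-1-1
  m31: 1--11,1-1-1
Essential: --0-0, --101, -0--1, 00-0-, 01-10, 10-1-
Petrick residual → 1--11
Min cover (7 terms): c'e' + cd'e + b'e + a'b'd' + a'bde' + ade + ab'd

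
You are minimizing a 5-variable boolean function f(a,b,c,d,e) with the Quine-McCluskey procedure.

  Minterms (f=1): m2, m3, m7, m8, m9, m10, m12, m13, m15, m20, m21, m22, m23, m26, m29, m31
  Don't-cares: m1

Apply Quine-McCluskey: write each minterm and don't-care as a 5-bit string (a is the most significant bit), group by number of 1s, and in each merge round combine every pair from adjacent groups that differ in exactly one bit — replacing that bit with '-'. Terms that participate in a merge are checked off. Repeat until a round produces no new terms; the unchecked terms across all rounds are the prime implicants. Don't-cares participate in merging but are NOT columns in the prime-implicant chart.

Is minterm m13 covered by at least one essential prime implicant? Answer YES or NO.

Round 0: 00001✓ 00010✓ 00011✓ 00111✓ 01000✓ 01001✓ 01010✓ 01100✓ 01101✓ 01111✓ 10100✓ 10101✓ 10110✓ 10111✓ 11010✓ 11101✓ 11111✓
Round 1: -0111✓ -1010 -1101✓ -1111✓ 0-001 0-010 0-111✓ 00-11 000-1 0001- 01-00✓ 01-01✓ 010-0 0100-✓ 011-1✓ 0110-✓ 1-101✓ 1-111✓ 101-0✓ 101-1✓ 1010-✓ 1011-✓ 111-1✓
Round 2: --111 -11-1 01-0- 1-1-1 101--
PIs = {--111, -1010, -11-1, 0-001, 0-010, 00-11, 000-1, 0001-, 01-0-, 010-0, 1-1-1, 101--}
Coverage chart:
  m2: 0-010,0001-
  m3: 00-11,000-1,0001-
  m7: --111,00-11
  m8: 01-0-,010-0
  m9: 0-001,01-0-
  m10: -1010,0-010,010-0
  m12: 01-0- ←essential
  m13: -11-1,01-0-
  m15: --111,-11-1
  m20: 101-- ←essential
  m21: 1-1-1,101--
  m22: 101-- ←essential
  m23: --111,1-1-1,101--
  m26: -1010 ←essential
  m29: -11-1,1-1-1
  m31: --111,-11-1,1-1-1
Essential: -1010, 01-0-, 101--

YES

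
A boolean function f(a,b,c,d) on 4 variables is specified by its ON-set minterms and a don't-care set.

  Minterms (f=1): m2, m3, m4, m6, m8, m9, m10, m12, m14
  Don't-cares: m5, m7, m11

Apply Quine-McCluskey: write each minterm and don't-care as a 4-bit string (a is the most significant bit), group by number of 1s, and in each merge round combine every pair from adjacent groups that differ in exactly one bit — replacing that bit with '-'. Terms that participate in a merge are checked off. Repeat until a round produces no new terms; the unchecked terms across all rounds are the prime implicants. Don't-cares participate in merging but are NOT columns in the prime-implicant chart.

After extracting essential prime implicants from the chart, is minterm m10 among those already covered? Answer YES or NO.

Round 0: 0010✓ 0011✓ 0100✓ 0101✓ 0110✓ 0111✓ 1000✓ 1001✓ 1010✓ 1011✓ 1100✓ 1110✓
Round 1: -010✓ -011✓ -100✓ -110✓ 0-10✓ 0-11✓ 001-✓ 01-0✓ 01-1✓ 010-✓ 011-✓ 1-00✓ 1-10✓ 10-0✓ 10-1✓ 100-✓ 101-✓ 11-0✓
Round 2: --10 -01- -1-0 0-1- 01-- 1--0 10--
PIs = {--10, -01-, -1-0, 0-1-, 01--, 1--0, 10--}
Coverage chart:
  m2: --10,-01-,0-1-
  m3: -01-,0-1-
  m4: -1-0,01--
  m6: --10,-1-0,0-1-,01--
  m8: 1--0,10--
  m9: 10-- ←essential
  m10: --10,-01-,1--0,10--
  m12: -1-0,1--0
  m14: --10,-1-0,1--0
Essential: 10--

YES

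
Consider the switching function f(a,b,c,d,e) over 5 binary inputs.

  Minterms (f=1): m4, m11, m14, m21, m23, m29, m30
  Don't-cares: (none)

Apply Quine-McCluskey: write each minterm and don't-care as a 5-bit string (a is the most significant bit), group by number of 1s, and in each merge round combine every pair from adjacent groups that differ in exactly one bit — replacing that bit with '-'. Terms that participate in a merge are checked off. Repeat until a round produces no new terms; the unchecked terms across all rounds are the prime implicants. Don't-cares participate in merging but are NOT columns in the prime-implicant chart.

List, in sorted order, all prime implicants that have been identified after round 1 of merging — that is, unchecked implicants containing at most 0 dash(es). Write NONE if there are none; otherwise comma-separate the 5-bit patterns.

Round 0: 00100 01011 01110✓ 10101✓ 10111✓ 11101✓ 11110✓
Round 1: -1110 1-101 101-1
PIs = {-1110, 00100, 01011, 1-101, 101-1}

00100, 01011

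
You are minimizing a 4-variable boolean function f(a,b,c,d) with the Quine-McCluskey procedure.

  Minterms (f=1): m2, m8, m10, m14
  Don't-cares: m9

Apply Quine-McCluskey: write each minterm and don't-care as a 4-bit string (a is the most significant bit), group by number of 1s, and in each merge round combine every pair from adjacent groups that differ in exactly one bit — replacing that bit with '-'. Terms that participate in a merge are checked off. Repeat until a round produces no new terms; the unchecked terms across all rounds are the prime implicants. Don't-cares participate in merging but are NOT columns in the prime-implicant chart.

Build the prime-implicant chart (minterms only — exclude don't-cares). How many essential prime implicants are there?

2

size-2^0 implicants → 0010(✓)  1000(✓)  1001(✓)  1010(✓)  1110(✓)
size-2^1 implicants → -010  1-10  10-0  100-
Unchecked terms (primes): -010, 1-10, 10-0, 100-
Minterm coverage:
  m2 ⊆ -010 [E]
  m8 ⊆ 10-0,100-
  m10 ⊆ -010,1-10,10-0
  m14 ⊆ 1-10 [E]
E = {-010, 1-10}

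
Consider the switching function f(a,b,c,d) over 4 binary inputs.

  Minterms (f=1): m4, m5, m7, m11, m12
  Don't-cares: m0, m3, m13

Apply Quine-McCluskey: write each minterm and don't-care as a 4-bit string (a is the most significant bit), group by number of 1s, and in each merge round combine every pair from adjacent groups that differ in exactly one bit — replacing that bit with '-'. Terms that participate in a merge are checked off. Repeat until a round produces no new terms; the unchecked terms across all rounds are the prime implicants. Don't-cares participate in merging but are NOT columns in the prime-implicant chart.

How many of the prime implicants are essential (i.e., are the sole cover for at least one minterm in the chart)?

[col 0] 0000*, 0011*, 0100*, 0101*, 0111*, 1011*, 1100*, 1101*
[col 1] -011, -100*, -101*, 0-00, 0-11, 01-1, 010-*, 110-*
[col 2] -10-
Prime implicants: -011, -10-, 0-00, 0-11, 01-1
PI chart (minterm → PIs covering it):
  4 | -10-,0-00
  5 | -10-,01-1
  7 | 0-11,01-1
  11 | -011  (sole → essential)
  12 | -10-  (sole → essential)
Essential prime implicants: -011, -10-

2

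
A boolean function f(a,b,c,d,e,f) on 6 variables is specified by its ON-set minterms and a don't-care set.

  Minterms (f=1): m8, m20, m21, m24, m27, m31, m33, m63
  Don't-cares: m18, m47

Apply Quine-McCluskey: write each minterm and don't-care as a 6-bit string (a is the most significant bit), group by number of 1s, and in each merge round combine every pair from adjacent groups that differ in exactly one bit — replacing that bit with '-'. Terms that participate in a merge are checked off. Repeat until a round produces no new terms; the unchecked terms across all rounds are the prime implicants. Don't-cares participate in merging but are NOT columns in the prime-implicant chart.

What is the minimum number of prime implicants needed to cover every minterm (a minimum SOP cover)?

size-2^0 implicants → 001000(✓)  010010  010100(✓)  010101(✓)  011000(✓)  011011(✓)  011111(✓)  100001  101111(✓)  111111(✓)
size-2^1 implicants → -11111  0-1000  01010-  011-11  1-1111
Unchecked terms (primes): -11111, 0-1000, 010010, 01010-, 011-11, 1-1111, 100001
Minterm coverage:
  m8 ⊆ 0-1000 [E]
  m20 ⊆ 01010- [E]
  m21 ⊆ 01010- [E]
  m24 ⊆ 0-1000 [E]
  m27 ⊆ 011-11 [E]
  m31 ⊆ -11111,011-11
  m33 ⊆ 100001 [E]
  m63 ⊆ -11111,1-1111
E = {0-1000, 01010-, 011-11, 100001}
Petrick residual → -11111
Cover = bcdef + a'cd'e'f' + a'bc'de' + a'bcef + ab'c'd'e'f  |cover|=5

5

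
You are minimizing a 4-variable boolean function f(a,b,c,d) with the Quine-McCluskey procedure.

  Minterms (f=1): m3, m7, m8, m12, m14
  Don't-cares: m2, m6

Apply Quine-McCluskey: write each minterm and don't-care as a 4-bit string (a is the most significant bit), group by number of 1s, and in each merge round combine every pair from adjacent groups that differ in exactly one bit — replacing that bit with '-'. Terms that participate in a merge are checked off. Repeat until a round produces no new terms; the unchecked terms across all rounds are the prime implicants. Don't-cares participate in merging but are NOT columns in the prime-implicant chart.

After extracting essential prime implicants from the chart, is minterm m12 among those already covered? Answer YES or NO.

YES

size-2^0 implicants → 0010(✓)  0011(✓)  0110(✓)  0111(✓)  1000(✓)  1100(✓)  1110(✓)
size-2^1 implicants → -110  0-10(✓)  0-11(✓)  001-(✓)  011-(✓)  1-00  11-0
size-2^2 implicants → 0-1-
Unchecked terms (primes): -110, 0-1-, 1-00, 11-0
Minterm coverage:
  m3 ⊆ 0-1- [E]
  m7 ⊆ 0-1- [E]
  m8 ⊆ 1-00 [E]
  m12 ⊆ 1-00,11-0
  m14 ⊆ -110,11-0
E = {0-1-, 1-00}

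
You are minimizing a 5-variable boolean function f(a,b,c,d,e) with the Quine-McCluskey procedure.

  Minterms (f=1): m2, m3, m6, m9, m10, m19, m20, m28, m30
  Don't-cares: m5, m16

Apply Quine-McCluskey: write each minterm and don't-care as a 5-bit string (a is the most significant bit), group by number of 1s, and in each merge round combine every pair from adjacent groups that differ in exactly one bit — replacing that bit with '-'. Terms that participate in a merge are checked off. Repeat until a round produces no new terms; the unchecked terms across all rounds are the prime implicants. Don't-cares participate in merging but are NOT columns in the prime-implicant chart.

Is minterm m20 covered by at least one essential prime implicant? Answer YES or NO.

Round 0: 00010✓ 00011✓ 00101 00110✓ 01001 01010✓ 10000✓ 10011✓ 10100✓ 11100✓ 11110✓
Round 1: -0011 0-010 00-10 0001- 1-100 10-00 111-0
PIs = {-0011, 0-010, 00-10, 0001-, 00101, 01001, 1-100, 10-00, 111-0}
Coverage chart:
  m2: 0-010,00-10,0001-
  m3: -0011,0001-
  m6: 00-10 ←essential
  m9: 01001 ←essential
  m10: 0-010 ←essential
  m19: -0011 ←essential
  m20: 1-100,10-00
  m28: 1-100,111-0
  m30: 111-0 ←essential
Essential: -0011, 0-010, 00-10, 01001, 111-0

NO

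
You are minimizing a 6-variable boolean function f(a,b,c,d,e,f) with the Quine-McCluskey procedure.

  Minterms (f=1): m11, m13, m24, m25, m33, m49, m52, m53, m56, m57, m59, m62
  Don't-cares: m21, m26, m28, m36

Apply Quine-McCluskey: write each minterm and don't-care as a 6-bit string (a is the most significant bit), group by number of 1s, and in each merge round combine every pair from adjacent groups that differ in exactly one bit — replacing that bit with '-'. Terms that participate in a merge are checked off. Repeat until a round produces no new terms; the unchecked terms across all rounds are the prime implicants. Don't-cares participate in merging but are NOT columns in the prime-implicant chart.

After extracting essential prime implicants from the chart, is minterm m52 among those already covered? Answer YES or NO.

NO

[col 0] 001011, 001101, 010101*, 011000*, 011001*, 011010*, 011100*, 100001*, 100100*, 110001*, 110100*, 110101*, 111000*, 111001*, 111011*, 111110
[col 1] -10101, -11000*, -11001*, 011-00, 0110-0, 01100-*, 1-0001, 1-0100, 11-001, 110-01, 11010-, 1110-1, 11100-*
[col 2] -1100-
Prime implicants: -10101, -1100-, 001011, 001101, 011-00, 0110-0, 1-0001, 1-0100, 11-001, 110-01, 11010-, 1110-1, 111110
PI chart (minterm → PIs covering it):
  11 | 001011  (sole → essential)
  13 | 001101  (sole → essential)
  24 | -1100-,011-00,0110-0
  25 | -1100-  (sole → essential)
  33 | 1-0001  (sole → essential)
  49 | 1-0001,11-001,110-01
  52 | 1-0100,11010-
  53 | -10101,110-01,11010-
  56 | -1100-  (sole → essential)
  57 | -1100-,11-001,1110-1
  59 | 1110-1  (sole → essential)
  62 | 111110  (sole → essential)
Essential prime implicants: -1100-, 001011, 001101, 1-0001, 1110-1, 111110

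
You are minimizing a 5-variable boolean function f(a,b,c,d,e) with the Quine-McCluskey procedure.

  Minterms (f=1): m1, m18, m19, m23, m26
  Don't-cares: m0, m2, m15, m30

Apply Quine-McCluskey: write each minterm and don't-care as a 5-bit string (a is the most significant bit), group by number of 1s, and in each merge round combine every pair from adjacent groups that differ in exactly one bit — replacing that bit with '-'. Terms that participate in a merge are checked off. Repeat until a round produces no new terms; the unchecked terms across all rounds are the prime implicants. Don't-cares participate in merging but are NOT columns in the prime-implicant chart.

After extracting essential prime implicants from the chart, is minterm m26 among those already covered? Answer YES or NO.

size-2^0 implicants → 00000(✓)  00001(✓)  00010(✓)  01111  10010(✓)  10011(✓)  10111(✓)  11010(✓)  11110(✓)
size-2^1 implicants → -0010  000-0  0000-  1-010  10-11  1001-  11-10
Unchecked terms (primes): -0010, 000-0, 0000-, 01111, 1-010, 10-11, 1001-, 11-10
Minterm coverage:
  m1 ⊆ 0000- [E]
  m18 ⊆ -0010,1-010,1001-
  m19 ⊆ 10-11,1001-
  m23 ⊆ 10-11 [E]
  m26 ⊆ 1-010,11-10
E = {0000-, 10-11}

NO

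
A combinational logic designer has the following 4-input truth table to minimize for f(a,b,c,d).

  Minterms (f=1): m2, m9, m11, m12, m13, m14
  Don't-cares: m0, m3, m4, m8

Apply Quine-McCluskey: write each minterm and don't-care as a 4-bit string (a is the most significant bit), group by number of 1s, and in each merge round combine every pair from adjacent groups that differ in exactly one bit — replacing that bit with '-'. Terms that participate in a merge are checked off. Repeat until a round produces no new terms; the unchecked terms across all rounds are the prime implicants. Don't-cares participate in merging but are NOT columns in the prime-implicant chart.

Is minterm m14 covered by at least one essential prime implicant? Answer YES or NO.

[col 0] 0000*, 0010*, 0011*, 0100*, 1000*, 1001*, 1011*, 1100*, 1101*, 1110*
[col 1] -000*, -011, -100*, 0-00*, 00-0, 001-, 1-00*, 1-01*, 10-1, 100-*, 11-0, 110-*
[col 2] --00, 1-0-
Prime implicants: --00, -011, 00-0, 001-, 1-0-, 10-1, 11-0
PI chart (minterm → PIs covering it):
  2 | 00-0,001-
  9 | 1-0-,10-1
  11 | -011,10-1
  12 | --00,1-0-,11-0
  13 | 1-0-  (sole → essential)
  14 | 11-0  (sole → essential)
Essential prime implicants: 1-0-, 11-0

YES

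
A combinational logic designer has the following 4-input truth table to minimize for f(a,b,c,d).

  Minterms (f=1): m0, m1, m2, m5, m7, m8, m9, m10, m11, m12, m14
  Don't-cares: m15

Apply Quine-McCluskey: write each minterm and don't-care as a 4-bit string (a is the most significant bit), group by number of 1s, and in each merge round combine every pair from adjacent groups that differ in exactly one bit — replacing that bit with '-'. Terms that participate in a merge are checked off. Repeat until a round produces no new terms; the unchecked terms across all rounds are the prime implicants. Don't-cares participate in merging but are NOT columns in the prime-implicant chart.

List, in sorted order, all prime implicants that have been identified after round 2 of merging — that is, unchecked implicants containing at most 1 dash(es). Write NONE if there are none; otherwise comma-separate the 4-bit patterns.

[col 0] 0000*, 0001*, 0010*, 0101*, 0111*, 1000*, 1001*, 1010*, 1011*, 1100*, 1110*, 1111*
[col 1] -000*, -001*, -010*, -111, 0-01, 00-0*, 000-*, 01-1, 1-00*, 1-10*, 1-11*, 10-0*, 10-1*, 100-*, 101-*, 11-0*, 111-*
[col 2] -0-0, -00-, 1--0, 1-1-, 10--
Prime implicants: -0-0, -00-, -111, 0-01, 01-1, 1--0, 1-1-, 10--

-111, 0-01, 01-1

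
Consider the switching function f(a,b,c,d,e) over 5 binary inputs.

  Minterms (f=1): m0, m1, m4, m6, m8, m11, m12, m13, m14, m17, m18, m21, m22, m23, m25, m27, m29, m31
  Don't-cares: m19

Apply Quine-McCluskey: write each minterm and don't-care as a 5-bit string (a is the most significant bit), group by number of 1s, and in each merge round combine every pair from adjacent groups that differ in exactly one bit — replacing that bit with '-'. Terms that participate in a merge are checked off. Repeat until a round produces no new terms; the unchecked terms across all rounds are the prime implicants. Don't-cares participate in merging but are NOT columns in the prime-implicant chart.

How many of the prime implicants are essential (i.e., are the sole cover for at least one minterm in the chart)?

5

[col 0] 00000*, 00001*, 00100*, 00110*, 01000*, 01011*, 01100*, 01101*, 01110*, 10001*, 10010*, 10011*, 10101*, 10110*, 10111*, 11001*, 11011*, 11101*, 11111*
[col 1] -0001, -0110, -1011, -1101, 0-000*, 0-100*, 0-110*, 00-00*, 0000-, 001-0*, 01-00*, 011-0*, 0110-, 1-001*, 1-011*, 1-101*, 1-111*, 10-01*, 10-10*, 10-11*, 100-1*, 1001-*, 101-1*, 1011-*, 11-01*, 11-11*, 110-1*, 111-1*
[col 2] 0--00, 0-1-0, 1--01*, 1--11*, 1-0-1*, 1-1-1*, 10--1*, 10-1-, 11--1*
[col 3] 1---1
Prime implicants: -0001, -0110, -1011, -1101, 0--00, 0-1-0, 0000-, 0110-, 1---1, 10-1-
PI chart (minterm → PIs covering it):
  0 | 0--00,0000-
  1 | -0001,0000-
  4 | 0--00,0-1-0
  6 | -0110,0-1-0
  8 | 0--00  (sole → essential)
  11 | -1011  (sole → essential)
  12 | 0--00,0-1-0,0110-
  13 | -1101,0110-
  14 | 0-1-0  (sole → essential)
  17 | -0001,1---1
  18 | 10-1-  (sole → essential)
  21 | 1---1  (sole → essential)
  22 | -0110,10-1-
  23 | 1---1,10-1-
  25 | 1---1  (sole → essential)
  27 | -1011,1---1
  29 | -1101,1---1
  31 | 1---1  (sole → essential)
Essential prime implicants: -1011, 0--00, 0-1-0, 1---1, 10-1-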